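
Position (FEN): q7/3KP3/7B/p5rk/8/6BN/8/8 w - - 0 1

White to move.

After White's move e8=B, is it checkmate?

After e8=B: black king on h5; in check: yes, from the white bishop on e8.
Black has 4 legal replies: Kxh6, Kg4, Qxe8+, Rg6.
In check but a legal move exists → not checkmate.

no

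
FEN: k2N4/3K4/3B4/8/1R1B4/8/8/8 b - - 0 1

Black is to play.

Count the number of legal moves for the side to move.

Black to move; king on a8.
In check: no.
Legal moves: none.
Count: 0.

0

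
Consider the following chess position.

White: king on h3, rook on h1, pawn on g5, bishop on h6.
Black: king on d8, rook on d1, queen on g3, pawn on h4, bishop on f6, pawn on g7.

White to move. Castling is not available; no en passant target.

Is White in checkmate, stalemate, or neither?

checkmate

White to move; white king on h3.
In check: yes, from the black queen on g3.
King squares — g2: attacked by Qg3; h2: attacked by Qg3; g3: attacked by Ph4; g4: attacked by Qg3; h4: attacked by Qg3.
Legal moves for White: none.
In check with no legal moves → checkmate.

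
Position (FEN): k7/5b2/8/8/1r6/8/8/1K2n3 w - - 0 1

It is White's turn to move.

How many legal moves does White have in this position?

2

White to move; king on b1.
In check: yes, from the black rook on b4.
Legal moves: Kc1, Ka1.
Count: 2.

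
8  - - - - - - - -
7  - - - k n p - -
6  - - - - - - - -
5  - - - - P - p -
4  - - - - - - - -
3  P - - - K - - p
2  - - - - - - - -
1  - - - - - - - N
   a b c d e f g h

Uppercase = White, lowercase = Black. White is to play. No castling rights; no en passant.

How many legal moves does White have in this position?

11

White to move; king on e3.
In check: no.
Legal moves: Ke4, Kd4, Kf3, Kd3, Kf2, Ke2, Kd2, Ng3, Nf2, e6+, a4.
Count: 11.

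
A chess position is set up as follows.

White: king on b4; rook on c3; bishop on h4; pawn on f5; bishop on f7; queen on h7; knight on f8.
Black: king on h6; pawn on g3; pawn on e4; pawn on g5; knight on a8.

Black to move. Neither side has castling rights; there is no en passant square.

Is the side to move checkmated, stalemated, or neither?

checkmate

Black to move; black king on h6.
In check: yes, from the white queen on h7.
King squares — g5: own pawn; h5: attacked by Bf7; g6: attacked by Pf5; g7: attacked by Qh7; h7: attacked by Nf8.
Legal moves for Black: none.
In check with no legal moves → checkmate.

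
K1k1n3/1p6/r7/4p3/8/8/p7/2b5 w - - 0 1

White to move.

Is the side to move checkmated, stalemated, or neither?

checkmate

White to move; white king on a8.
In check: yes, from the black rook on a6.
King squares — a7: attacked by Ra6; b7: attacked by Kc8; b8: attacked by Kc8.
Legal moves for White: none.
In check with no legal moves → checkmate.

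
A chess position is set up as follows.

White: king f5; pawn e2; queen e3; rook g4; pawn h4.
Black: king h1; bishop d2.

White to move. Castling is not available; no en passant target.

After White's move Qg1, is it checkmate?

yes

After Qg1: black king on h1; in check: yes, from the white queen on g1.
King squares — g1: attacked by Rg4; g2: attacked by Qg1; h2: attacked by Qg1.
Black has no legal moves → checkmate.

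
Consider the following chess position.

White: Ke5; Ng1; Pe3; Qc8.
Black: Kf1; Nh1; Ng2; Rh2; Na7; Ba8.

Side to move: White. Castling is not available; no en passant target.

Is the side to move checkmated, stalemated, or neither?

White to move; white king on e5.
In check: no.
Legal moves for White include: Qh8, Qg8, Qf8+, Qe8, Qd8, Qb8, Qxa8, Qd7, Qc7, Qb7, Qe6, Qc6, Qa6+, Qf5+, Qc5, Qg4, Qc4+, Qh3, ... (list truncated; more exist).
White has legal moves and is not in check → neither.

neither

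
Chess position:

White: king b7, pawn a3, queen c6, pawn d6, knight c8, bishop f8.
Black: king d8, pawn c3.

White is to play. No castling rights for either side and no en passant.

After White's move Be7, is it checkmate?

yes

After Be7: black king on d8; in check: yes, from the white bishop on e7.
King squares — c7: attacked by Qc6; d7: attacked by Qc6; e7: attacked by Pd6; c8: attacked by Qc6; e8: attacked by Qc6.
Black has no legal moves → checkmate.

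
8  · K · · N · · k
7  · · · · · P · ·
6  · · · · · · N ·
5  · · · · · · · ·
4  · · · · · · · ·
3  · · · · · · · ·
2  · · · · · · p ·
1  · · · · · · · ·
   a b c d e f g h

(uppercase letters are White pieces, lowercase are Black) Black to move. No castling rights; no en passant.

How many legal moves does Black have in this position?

1

Black to move; king on h8.
In check: yes, from the white knight on g6.
Legal moves: Kh7.
Count: 1.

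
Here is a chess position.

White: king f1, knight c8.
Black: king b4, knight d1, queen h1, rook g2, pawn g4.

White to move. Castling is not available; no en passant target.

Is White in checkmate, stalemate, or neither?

White to move; white king on f1.
In check: yes, from the black queen on h1.
King squares — e1: attacked by Qh1; g1: attacked by Qh1; e2: attacked by Rg2; f2: attacked by Nd1; g2: attacked by Qh1.
Legal moves for White: none.
In check with no legal moves → checkmate.

checkmate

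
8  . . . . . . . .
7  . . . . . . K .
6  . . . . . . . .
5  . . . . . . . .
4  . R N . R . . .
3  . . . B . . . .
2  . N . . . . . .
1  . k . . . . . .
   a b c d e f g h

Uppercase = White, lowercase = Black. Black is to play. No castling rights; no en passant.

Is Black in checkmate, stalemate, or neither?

neither

Black to move; black king on b1.
In check: yes, from the white bishop on d3.
King squares — a1: available; c1: available; a2: available; b2: attacked by Rb4; c2: attacked by Bd3.
Legal moves for Black: Ka2, Kc1, Ka1.
Black is in check but has 3 legal moves → neither.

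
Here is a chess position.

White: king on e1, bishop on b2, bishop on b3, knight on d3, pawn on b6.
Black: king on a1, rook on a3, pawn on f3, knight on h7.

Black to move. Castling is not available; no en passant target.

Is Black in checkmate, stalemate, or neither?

neither

Black to move; black king on a1.
In check: yes, from the white bishop on b2.
King squares — b1: available; a2: attacked by Bb3; b2: attacked by Nd3.
Legal moves for Black: Kb1.
Black is in check but has 1 legal move → neither.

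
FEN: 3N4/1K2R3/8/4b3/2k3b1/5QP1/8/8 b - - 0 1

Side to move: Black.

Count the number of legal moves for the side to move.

Black to move; king on c4.
In check: no.
Legal moves: Bh8, Bb8, Bg7, Bc7, Bf6, Bd6, Bf4, Bd4, Bxg3, Bc3, Bb2, Ba1, Bc8+, Bd7, Be6, Bh5, Bf5, Bh3, Bxf3+, Kc5, Kb5, Kd4, Kb4.
Count: 23.

23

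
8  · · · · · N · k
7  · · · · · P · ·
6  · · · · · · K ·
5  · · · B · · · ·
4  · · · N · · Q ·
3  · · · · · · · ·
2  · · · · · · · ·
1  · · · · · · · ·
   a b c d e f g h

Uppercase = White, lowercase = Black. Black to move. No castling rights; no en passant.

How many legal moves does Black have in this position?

Black to move; king on h8.
In check: no.
Legal moves: none.
Count: 0.

0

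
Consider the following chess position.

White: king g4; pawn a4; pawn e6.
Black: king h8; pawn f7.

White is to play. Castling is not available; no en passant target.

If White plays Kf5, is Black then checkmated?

After Kf5: black king on h8; in check: no.
Black is not in check, so this cannot be checkmate.

no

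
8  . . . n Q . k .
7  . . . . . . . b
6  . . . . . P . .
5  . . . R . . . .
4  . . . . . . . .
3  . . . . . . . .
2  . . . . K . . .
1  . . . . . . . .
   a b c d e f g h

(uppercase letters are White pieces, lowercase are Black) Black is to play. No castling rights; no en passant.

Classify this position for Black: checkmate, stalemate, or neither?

checkmate

Black to move; black king on g8.
In check: yes, from the white queen on e8.
King squares — f7: attacked by Qe8; g7: attacked by Pf6; h7: own bishop; f8: attacked by Qe8; h8: attacked by Qe8.
Legal moves for Black: none.
In check with no legal moves → checkmate.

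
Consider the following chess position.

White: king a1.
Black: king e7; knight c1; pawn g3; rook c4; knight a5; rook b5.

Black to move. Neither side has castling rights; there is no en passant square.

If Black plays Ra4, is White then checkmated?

yes

After Ra4: white king on a1; in check: yes, from the black rook on a4.
King squares — b1: attacked by Rb5; a2: attacked by Nc1; b2: attacked by Rb5.
White has no legal moves → checkmate.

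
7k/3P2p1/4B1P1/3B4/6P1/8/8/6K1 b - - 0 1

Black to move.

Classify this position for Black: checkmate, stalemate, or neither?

stalemate

Black to move; black king on h8.
In check: no.
King squares — g7: own pawn; h7: attacked by Pg6; g8: attacked by Be6.
Legal moves for Black: none.
Not in check and no legal moves → stalemate.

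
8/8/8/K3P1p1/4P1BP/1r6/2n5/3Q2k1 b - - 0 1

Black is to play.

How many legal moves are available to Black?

4

Black to move; king on g1.
In check: yes, from the white queen on d1.
Legal moves: Kh2, Kg2, Kf2, Ne1.
Count: 4.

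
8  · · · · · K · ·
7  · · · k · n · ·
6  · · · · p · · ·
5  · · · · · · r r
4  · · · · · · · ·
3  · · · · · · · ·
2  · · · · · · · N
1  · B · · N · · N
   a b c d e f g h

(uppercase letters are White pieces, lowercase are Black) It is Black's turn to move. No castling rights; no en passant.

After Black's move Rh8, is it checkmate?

After Rh8: white king on f8; in check: yes, from the black rook on h8.
White has 1 legal reply: Kxf7.
In check but a legal move exists → not checkmate.

no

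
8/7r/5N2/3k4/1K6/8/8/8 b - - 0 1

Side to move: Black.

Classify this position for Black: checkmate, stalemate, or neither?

Black to move; black king on d5.
In check: yes, from the white knight on f6.
Legal moves for Black: Ke6, Kd6, Kc6, Ke5, Kd4.
Black is in check but has 5 legal moves → neither.

neither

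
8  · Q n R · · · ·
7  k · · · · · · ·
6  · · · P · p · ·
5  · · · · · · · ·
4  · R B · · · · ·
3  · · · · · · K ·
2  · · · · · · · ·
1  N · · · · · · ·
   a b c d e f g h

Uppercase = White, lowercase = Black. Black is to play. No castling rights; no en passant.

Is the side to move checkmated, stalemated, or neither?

Black to move; black king on a7.
In check: yes, from the white queen on b8.
King squares — a6: attacked by Bc4; b6: attacked by Rb4; b7: attacked by Rb4; a8: attacked by Qb8; b8: attacked by Rb4.
Legal moves for Black: none.
In check with no legal moves → checkmate.

checkmate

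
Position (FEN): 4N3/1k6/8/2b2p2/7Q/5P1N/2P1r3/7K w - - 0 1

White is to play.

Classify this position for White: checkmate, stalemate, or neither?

neither

White to move; white king on h1.
In check: no.
Legal moves for White include: Ng7, Nc7, Nf6, Nd6+, Qh8, Qd8, Qh7+, Qe7+, Qh6, Qf6, Qh5, Qg5, Qg4, Qf4, Qe4+, Qd4, Qc4, Qb4+, ... (list truncated; more exist).
White has legal moves and is not in check → neither.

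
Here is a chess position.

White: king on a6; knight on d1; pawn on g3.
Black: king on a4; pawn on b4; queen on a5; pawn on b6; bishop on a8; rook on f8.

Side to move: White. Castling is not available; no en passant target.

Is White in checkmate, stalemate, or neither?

White to move; white king on a6.
In check: yes, from the black queen on a5.
King squares — a5: attacked by Ka4; b5: attacked by Ka4; b6: attacked by Qa5; a7: attacked by Qa5; b7: attacked by Ba8.
Legal moves for White: none.
In check with no legal moves → checkmate.

checkmate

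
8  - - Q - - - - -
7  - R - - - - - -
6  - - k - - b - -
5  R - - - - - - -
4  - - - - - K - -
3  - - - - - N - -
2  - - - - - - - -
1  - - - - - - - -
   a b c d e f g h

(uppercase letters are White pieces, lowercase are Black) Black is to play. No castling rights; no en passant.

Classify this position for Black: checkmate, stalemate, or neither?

neither

Black to move; black king on c6.
In check: yes, from the white queen on c8.
King squares — b5: attacked by Ra5; c5: attacked by Ra5; d5: attacked by Ra5; b6: attacked by Rb7; d6: available; b7: attacked by Qc8; c7: attacked by Rb7; d7: attacked by Rb7.
Legal moves for Black: Kd6.
Black is in check but has 1 legal move → neither.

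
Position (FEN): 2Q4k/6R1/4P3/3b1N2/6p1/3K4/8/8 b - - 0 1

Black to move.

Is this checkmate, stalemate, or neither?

Black to move; black king on h8.
In check: yes, from the white queen on c8.
King squares — g7: attacked by Nf5; h7: attacked by Rg7; g8: attacked by Rg7.
Legal moves for Black: none.
In check with no legal moves → checkmate.

checkmate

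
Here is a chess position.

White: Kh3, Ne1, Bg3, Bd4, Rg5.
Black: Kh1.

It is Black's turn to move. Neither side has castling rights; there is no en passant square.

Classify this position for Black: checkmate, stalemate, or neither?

Black to move; black king on h1.
In check: no.
King squares — g1: attacked by Bd4; g2: attacked by Ne1; h2: attacked by Bg3.
Legal moves for Black: none.
Not in check and no legal moves → stalemate.

stalemate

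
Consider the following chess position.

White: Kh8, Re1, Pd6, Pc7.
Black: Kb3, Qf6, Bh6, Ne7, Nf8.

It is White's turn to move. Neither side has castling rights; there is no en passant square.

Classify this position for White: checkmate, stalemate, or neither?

checkmate

White to move; white king on h8.
In check: yes, from the black queen on f6.
King squares — g7: attacked by Qf6; h7: attacked by Nf8; g8: attacked by Ne7.
Legal moves for White: none.
In check with no legal moves → checkmate.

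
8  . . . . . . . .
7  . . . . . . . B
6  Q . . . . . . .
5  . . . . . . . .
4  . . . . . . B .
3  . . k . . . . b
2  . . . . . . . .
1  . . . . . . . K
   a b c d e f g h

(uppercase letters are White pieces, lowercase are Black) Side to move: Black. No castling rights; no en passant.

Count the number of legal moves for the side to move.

Black to move; king on c3.
In check: no.
Legal moves: Bxg4, Bg2+, Bf1, Kd4, Kb4, Kb3, Kd2, Kb2.
Count: 8.

8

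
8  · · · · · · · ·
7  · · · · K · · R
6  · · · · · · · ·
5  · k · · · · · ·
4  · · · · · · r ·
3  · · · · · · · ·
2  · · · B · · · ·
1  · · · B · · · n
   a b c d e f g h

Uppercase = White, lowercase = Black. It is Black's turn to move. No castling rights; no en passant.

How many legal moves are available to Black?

Black to move; king on b5.
In check: no.
Legal moves: Kc6, Kb6, Ka6, Kc5, Kc4, Rg8, Rg7+, Rg6, Rg5, Rh4, Rf4, Re4+, Rd4, Rc4, Rb4, Ra4, Rg3, Rg2, Rg1, Ng3, Nf2.
Count: 21.

21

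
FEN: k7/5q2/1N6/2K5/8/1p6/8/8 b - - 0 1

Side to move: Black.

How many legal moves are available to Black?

Black to move; king on a8.
In check: yes, from the white knight on b6.
Legal moves: Kb8, Kb7, Ka7.
Count: 3.

3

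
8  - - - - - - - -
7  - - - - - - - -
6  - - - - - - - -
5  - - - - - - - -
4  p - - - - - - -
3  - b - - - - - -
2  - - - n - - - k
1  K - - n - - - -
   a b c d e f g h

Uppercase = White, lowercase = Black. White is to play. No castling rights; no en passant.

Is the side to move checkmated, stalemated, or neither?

White to move; white king on a1.
In check: no.
King squares — b1: attacked by Nd2; a2: attacked by Bb3; b2: attacked by Nd1.
Legal moves for White: none.
Not in check and no legal moves → stalemate.

stalemate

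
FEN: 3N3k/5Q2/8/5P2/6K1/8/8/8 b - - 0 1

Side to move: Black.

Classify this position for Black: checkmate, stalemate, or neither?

Black to move; black king on h8.
In check: no.
King squares — g7: attacked by Qf7; h7: attacked by Qf7; g8: attacked by Qf7.
Legal moves for Black: none.
Not in check and no legal moves → stalemate.

stalemate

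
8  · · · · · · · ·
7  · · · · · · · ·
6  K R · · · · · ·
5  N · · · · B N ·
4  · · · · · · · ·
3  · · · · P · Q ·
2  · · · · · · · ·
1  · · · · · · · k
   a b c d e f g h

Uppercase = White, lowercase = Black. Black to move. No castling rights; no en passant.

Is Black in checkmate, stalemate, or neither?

stalemate

Black to move; black king on h1.
In check: no.
King squares — g1: attacked by Qg3; g2: attacked by Qg3; h2: attacked by Qg3.
Legal moves for Black: none.
Not in check and no legal moves → stalemate.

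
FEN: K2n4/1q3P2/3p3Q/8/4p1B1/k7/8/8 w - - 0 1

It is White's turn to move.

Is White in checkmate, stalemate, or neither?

checkmate

White to move; white king on a8.
In check: yes, from the black queen on b7.
King squares — a7: attacked by Qb7; b7: attacked by Nd8; b8: attacked by Qb7.
Legal moves for White: none.
In check with no legal moves → checkmate.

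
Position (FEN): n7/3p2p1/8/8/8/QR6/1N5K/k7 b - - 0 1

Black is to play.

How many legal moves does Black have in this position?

1

Black to move; king on a1.
In check: yes, from the white queen on a3.
Legal moves: Kb1.
Count: 1.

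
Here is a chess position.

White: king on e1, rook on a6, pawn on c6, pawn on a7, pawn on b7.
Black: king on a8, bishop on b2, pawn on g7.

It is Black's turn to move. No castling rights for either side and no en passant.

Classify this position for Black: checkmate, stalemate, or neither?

Black to move; black king on a8.
In check: yes, from the white pawn on b7.
King squares — a7: attacked by Ra6; b7: attacked by Pc6; b8: attacked by Pa7.
Legal moves for Black: none.
In check with no legal moves → checkmate.

checkmate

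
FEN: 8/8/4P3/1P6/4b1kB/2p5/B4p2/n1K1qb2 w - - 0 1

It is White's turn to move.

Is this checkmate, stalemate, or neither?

checkmate

White to move; white king on c1.
In check: yes, from the black queen on e1.
King squares — b1: attacked by Qe1; d1: attacked by Qe1; b2: attacked by Pc3; c2: attacked by Na1; d2: attacked by Qe1.
Legal moves for White: none.
In check with no legal moves → checkmate.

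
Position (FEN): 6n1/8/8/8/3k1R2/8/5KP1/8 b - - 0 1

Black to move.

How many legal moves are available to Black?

Black to move; king on d4.
In check: yes, from the white rook on f4.
Legal moves: Ke5, Kd5, Kc5, Kd3, Kc3.
Count: 5.

5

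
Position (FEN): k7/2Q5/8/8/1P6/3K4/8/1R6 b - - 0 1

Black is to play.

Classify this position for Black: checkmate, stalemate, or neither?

Black to move; black king on a8.
In check: no.
King squares — a7: attacked by Qc7; b7: attacked by Qc7; b8: attacked by Qc7.
Legal moves for Black: none.
Not in check and no legal moves → stalemate.

stalemate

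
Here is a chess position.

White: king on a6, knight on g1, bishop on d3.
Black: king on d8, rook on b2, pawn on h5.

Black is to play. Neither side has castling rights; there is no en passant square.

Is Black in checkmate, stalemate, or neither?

neither

Black to move; black king on d8.
In check: no.
Legal moves for Black include: Ke8, Kc8, Ke7, Kd7, Kc7, Rb8, Rb7, Rb6+, Rb5, Rb4, Rb3, Rh2, Rg2, Rf2, Re2, Rd2, Rc2, Ra2+, ... (list truncated; more exist).
Black has legal moves and is not in check → neither.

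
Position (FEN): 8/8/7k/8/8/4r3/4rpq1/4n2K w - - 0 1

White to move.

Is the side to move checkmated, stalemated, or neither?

White to move; white king on h1.
In check: yes, from the black queen on g2.
King squares — g1: attacked by Pf2; g2: attacked by Ne1; h2: attacked by Qg2.
Legal moves for White: none.
In check with no legal moves → checkmate.

checkmate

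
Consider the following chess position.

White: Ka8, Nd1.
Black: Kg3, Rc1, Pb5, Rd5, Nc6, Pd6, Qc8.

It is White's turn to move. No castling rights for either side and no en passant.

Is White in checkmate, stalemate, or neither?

checkmate

White to move; white king on a8.
In check: yes, from the black queen on c8.
King squares — a7: attacked by Nc6; b7: attacked by Qc8; b8: attacked by Nc6.
Legal moves for White: none.
In check with no legal moves → checkmate.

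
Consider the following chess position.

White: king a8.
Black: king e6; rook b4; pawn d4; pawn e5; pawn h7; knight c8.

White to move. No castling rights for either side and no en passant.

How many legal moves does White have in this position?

White to move; king on a8.
In check: no.
Legal moves: none.
Count: 0.

0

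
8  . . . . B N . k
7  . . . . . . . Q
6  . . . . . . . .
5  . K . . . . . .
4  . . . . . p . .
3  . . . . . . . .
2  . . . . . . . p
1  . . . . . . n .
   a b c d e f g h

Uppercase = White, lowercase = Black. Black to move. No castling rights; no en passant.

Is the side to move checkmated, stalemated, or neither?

checkmate

Black to move; black king on h8.
In check: yes, from the white queen on h7.
King squares — g7: attacked by Qh7; h7: attacked by Nf8; g8: attacked by Qh7.
Legal moves for Black: none.
In check with no legal moves → checkmate.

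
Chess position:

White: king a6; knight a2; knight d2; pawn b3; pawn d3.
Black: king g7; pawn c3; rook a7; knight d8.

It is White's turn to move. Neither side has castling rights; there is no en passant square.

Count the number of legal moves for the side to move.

3

White to move; king on a6.
In check: yes, from the black rook on a7.
Legal moves: Kxa7, Kb6, Kb5.
Count: 3.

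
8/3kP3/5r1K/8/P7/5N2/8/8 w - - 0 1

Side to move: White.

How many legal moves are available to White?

White to move; king on h6.
In check: yes, from the black rook on f6.
Legal moves: Kh7, Kg7, Kh5, Kg5.
Count: 4.

4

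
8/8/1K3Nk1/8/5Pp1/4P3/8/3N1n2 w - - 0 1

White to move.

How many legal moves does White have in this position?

21

White to move; king on b6.
In check: no.
Legal moves: Ng8, Ne8, Nh7, Nd7, Nh5, Nd5, Nxg4, Ne4, Kc7, Kb7, Ka7, Kc6, Ka6, Kc5, Kb5, Ka5, Nc3, Nf2, Nb2, f5+, e4.
Count: 21.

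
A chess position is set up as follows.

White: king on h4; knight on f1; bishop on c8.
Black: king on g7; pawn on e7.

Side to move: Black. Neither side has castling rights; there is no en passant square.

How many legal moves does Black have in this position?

Black to move; king on g7.
In check: no.
Legal moves: Kh8, Kg8, Kf8, Kh7, Kf7, Kh6, Kg6, Kf6, e6, e5.
Count: 10.

10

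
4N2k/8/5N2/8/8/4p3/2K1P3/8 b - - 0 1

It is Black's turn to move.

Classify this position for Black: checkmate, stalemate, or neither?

Black to move; black king on h8.
In check: no.
King squares — g7: attacked by Ne8; h7: attacked by Nf6; g8: attacked by Nf6.
Legal moves for Black: none.
Not in check and no legal moves → stalemate.

stalemate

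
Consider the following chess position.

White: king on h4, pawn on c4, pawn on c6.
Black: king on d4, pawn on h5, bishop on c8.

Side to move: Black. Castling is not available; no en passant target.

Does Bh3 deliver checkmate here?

no

After Bh3: white king on h4; in check: no.
White is not in check, so this cannot be checkmate.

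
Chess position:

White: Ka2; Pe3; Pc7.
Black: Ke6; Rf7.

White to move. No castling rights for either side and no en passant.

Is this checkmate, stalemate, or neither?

neither

White to move; white king on a2.
In check: no.
Legal moves for White: Kb3, Ka3, Kb2, Kb1, Ka1, c8=Q+, c8=R, c8=B+, c8=N, e4.
White has 10 legal moves and is not in check → neither.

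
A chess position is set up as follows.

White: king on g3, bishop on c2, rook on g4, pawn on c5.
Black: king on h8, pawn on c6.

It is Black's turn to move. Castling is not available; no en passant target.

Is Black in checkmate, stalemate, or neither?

stalemate

Black to move; black king on h8.
In check: no.
King squares — g7: attacked by Rg4; h7: attacked by Bc2; g8: attacked by Rg4.
Legal moves for Black: none.
Not in check and no legal moves → stalemate.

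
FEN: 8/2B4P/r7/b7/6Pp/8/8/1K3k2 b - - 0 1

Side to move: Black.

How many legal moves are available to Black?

21

Black to move; king on f1.
In check: no.
Legal moves: Ra8, Ra7, Rh6, Rg6, Rf6, Re6, Rd6, Rc6, Rb6+, Bxc7, Bb6, Bb4, Bc3, Bd2, Be1, Kg2, Kf2, Ke2, Kg1, Ke1, h3.
Count: 21.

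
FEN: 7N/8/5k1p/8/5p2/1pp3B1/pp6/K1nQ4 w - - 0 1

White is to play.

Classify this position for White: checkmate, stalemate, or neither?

White to move; white king on a1.
In check: yes, from the black pawn on b2.
King squares — b1: attacked by Pa2; a2: attacked by Nc1; b2: attacked by Pc3.
Legal moves for White: none.
In check with no legal moves → checkmate.

checkmate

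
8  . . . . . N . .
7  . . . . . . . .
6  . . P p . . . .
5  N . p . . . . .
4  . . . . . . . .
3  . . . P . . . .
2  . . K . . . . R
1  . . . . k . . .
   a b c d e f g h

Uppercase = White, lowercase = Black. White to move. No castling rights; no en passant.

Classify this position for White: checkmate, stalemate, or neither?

neither

White to move; white king on c2.
In check: no.
Legal moves for White include: Nh7, Nd7, Ng6, Ne6, Nb7, Nc4, Nb3, Rh8, Rh7, Rh6, Rh5, Rh4, Rh3, Rg2, Rf2, Re2+, Rd2, Rh1+, ... (list truncated; more exist).
White has legal moves and is not in check → neither.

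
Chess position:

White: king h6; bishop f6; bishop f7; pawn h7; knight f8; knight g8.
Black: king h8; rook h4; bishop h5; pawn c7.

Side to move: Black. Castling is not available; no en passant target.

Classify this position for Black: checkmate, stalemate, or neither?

Black to move; black king on h8.
In check: yes, from the white bishop on f6.
King squares — g7: attacked by Bf6; h7: attacked by Kh6; g8: attacked by Bf7.
Legal moves for Black: none.
In check with no legal moves → checkmate.

checkmate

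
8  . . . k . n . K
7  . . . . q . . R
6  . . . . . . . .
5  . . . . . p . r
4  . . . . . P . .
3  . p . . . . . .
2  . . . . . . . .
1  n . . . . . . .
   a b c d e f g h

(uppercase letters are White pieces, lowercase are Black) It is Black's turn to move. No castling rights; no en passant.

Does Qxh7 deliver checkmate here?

After Qxh7: white king on h8; in check: yes, from the black queen on h7.
King squares — g7: attacked by Qh7; h7: attacked by Rh5; g8: attacked by Qh7.
White has no legal moves → checkmate.

yes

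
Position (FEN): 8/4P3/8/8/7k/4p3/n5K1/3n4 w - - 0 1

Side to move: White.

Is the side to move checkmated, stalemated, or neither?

neither

White to move; white king on g2.
In check: no.
Legal moves for White: Kf3, Kh2, Kh1, Kg1, Kf1, e8=Q, e8=R, e8=B, e8=N.
White has 9 legal moves and is not in check → neither.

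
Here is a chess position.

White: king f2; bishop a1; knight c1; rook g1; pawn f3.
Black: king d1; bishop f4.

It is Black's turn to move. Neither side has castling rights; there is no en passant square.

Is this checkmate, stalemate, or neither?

Black to move; black king on d1.
In check: yes, from the white rook on g1.
Legal moves for Black: Kd2, Kc2.
Black is in check but has 2 legal moves → neither.

neither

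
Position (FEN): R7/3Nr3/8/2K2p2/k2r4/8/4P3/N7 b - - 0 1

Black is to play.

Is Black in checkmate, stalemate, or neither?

checkmate

Black to move; black king on a4.
In check: yes, from the white rook on a8.
King squares — a3: attacked by Ra8; b3: attacked by Na1; b4: attacked by Kc5; a5: attacked by Ra8; b5: attacked by Kc5.
Legal moves for Black: none.
In check with no legal moves → checkmate.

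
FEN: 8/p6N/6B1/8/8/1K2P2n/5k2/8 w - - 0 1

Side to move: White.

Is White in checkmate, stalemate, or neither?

neither

White to move; white king on b3.
In check: no.
Legal moves for White include: Nf8, Nf6, Ng5, Be8, Bf7, Bh5, Bf5, Be4, Bd3, Bc2, Bb1, Kc4, Kb4, Ka4, Kc3, Ka3, Kc2, Kb2, ... (list truncated; more exist).
White has legal moves and is not in check → neither.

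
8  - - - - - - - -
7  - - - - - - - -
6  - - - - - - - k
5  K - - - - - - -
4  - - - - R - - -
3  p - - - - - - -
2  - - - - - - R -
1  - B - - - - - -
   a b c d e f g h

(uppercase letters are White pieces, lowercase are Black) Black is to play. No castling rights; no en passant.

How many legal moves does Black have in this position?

Black to move; king on h6.
In check: no.
Legal moves: Kh7, Kh5, a2.
Count: 3.

3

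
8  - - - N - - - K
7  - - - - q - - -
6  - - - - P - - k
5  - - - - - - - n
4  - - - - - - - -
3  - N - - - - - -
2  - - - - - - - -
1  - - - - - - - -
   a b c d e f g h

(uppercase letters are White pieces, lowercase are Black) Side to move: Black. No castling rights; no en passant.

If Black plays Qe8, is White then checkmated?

After Qe8: white king on h8; in check: yes, from the black queen on e8.
King squares — g7: attacked by Nh5; h7: attacked by Kh6; g8: attacked by Qe8.
White has no legal moves → checkmate.

yes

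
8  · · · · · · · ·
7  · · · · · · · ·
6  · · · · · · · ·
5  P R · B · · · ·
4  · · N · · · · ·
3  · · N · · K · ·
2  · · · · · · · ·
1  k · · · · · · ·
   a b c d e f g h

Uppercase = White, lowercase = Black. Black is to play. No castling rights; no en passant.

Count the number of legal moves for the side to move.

Black to move; king on a1.
In check: no.
Legal moves: none.
Count: 0.

0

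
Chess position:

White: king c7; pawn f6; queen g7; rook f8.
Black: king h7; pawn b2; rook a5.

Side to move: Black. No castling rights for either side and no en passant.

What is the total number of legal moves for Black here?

0

Black to move; king on h7.
In check: yes, from the white queen on g7.
Legal moves: none.
Count: 0.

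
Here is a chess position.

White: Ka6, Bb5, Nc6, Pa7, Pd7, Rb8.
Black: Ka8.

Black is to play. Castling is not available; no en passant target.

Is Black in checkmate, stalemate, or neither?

Black to move; black king on a8.
In check: yes, from the white rook on b8.
King squares — a7: attacked by Ka6; b7: attacked by Ka6; b8: attacked by Nc6.
Legal moves for Black: none.
In check with no legal moves → checkmate.

checkmate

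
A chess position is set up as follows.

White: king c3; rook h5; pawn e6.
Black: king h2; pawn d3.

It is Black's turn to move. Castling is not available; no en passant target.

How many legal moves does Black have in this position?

Black to move; king on h2.
In check: yes, from the white rook on h5.
Legal moves: Kg3, Kg2, Kg1.
Count: 3.

3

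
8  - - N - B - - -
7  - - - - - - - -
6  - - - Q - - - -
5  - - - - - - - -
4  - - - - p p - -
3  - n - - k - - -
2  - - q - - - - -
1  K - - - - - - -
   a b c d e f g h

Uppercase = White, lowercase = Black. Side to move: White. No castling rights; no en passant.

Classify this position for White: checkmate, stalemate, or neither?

checkmate

White to move; white king on a1.
In check: yes, from the black knight on b3.
King squares — b1: attacked by Qc2; a2: attacked by Qc2; b2: attacked by Qc2.
Legal moves for White: none.
In check with no legal moves → checkmate.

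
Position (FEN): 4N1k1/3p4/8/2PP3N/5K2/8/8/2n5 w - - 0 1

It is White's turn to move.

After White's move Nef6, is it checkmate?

After Nef6: black king on g8; in check: yes, from the white knight on f6.
Black has 3 legal replies: Kh8, Kf8, Kf7.
In check but a legal move exists → not checkmate.

no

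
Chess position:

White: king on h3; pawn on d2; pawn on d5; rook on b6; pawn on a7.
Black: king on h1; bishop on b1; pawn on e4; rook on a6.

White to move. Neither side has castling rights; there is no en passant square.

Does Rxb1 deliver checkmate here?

After Rxb1: black king on h1; in check: yes, from the white rook on b1.
King squares — g1: attacked by Rb1; g2: attacked by Kh3; h2: attacked by Kh3.
Black has no legal moves → checkmate.

yes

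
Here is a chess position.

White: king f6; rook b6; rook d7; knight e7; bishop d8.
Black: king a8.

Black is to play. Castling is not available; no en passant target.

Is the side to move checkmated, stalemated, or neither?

Black to move; black king on a8.
In check: no.
King squares — a7: attacked by Rd7; b7: attacked by Rb6; b8: attacked by Rb6.
Legal moves for Black: none.
Not in check and no legal moves → stalemate.

stalemate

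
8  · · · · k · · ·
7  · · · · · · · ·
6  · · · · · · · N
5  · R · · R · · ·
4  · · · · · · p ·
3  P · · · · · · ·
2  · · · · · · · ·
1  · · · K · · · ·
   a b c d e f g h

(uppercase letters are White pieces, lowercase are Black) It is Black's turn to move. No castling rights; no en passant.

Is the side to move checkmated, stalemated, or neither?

neither

Black to move; black king on e8.
In check: yes, from the white rook on e5.
King squares — d7: available; e7: attacked by Re5; f7: attacked by Nh6; d8: available; f8: available.
Legal moves for Black: Kf8, Kd8, Kd7.
Black is in check but has 3 legal moves → neither.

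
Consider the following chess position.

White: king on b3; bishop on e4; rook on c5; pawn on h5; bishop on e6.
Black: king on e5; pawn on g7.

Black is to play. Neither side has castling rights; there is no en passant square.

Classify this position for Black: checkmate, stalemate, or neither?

neither

Black to move; black king on e5.
In check: yes, from the white rook on c5.
Legal moves for Black: Kf6, Kxe6, Kd6, Kf4, Kxe4, Kd4.
Black is in check but has 6 legal moves → neither.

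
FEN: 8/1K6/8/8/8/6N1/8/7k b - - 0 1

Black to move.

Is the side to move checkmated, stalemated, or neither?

neither

Black to move; black king on h1.
In check: yes, from the white knight on g3.
Legal moves for Black: Kh2, Kg2, Kg1.
Black is in check but has 3 legal moves → neither.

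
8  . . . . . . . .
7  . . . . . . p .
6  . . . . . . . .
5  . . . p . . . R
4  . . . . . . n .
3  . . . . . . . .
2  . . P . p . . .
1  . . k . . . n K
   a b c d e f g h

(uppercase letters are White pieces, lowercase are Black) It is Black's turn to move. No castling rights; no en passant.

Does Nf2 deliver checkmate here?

no

After Nf2: white king on h1; in check: yes, from the black knight on f2.
White has 3 legal replies: Kh2, Kg2, Kxg1.
In check but a legal move exists → not checkmate.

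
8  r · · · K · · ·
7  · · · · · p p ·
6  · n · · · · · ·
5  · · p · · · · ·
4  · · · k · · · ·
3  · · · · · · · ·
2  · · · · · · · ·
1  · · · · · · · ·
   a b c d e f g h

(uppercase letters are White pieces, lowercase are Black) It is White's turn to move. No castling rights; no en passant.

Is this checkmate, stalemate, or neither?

neither

White to move; white king on e8.
In check: yes, from the black rook on a8.
Legal moves for White: Kxf7, Ke7.
White is in check but has 2 legal moves → neither.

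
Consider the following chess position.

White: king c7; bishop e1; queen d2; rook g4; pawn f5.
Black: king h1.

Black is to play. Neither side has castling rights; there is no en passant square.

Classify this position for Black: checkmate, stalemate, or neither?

Black to move; black king on h1.
In check: no.
King squares — g1: attacked by Rg4; g2: attacked by Qd2; h2: attacked by Qd2.
Legal moves for Black: none.
Not in check and no legal moves → stalemate.

stalemate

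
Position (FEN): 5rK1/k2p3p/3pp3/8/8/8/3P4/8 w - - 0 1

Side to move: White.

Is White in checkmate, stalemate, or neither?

neither

White to move; white king on g8.
In check: yes, from the black rook on f8.
Legal moves for White: Kxf8, Kxh7, Kg7.
White is in check but has 3 legal moves → neither.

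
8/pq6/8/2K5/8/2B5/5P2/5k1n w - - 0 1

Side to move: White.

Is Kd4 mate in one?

After Kd4: black king on f1; in check: no.
Black is not in check, so this cannot be checkmate.

no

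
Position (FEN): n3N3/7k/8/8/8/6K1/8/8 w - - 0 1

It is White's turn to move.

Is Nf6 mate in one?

After Nf6: black king on h7; in check: yes, from the white knight on f6.
Black has 4 legal replies: Kh8, Kg7, Kh6, Kg6.
In check but a legal move exists → not checkmate.

no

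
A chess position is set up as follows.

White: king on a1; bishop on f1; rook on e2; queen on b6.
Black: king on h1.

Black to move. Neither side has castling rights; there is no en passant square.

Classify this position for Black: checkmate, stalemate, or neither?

stalemate

Black to move; black king on h1.
In check: no.
King squares — g1: attacked by Qb6; g2: attacked by Bf1; h2: attacked by Re2.
Legal moves for Black: none.
Not in check and no legal moves → stalemate.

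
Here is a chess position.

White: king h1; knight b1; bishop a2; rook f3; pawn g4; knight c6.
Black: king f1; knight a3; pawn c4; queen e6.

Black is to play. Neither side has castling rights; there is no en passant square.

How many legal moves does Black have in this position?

Black to move; king on f1.
In check: yes, from the white rook on f3.
Legal moves: Ke2, Ke1.
Count: 2.

2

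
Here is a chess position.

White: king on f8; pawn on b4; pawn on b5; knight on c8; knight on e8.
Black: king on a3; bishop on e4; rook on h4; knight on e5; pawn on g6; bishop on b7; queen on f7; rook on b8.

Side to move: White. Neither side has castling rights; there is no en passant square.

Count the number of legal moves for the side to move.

White to move; king on f8.
In check: yes, from the black queen on f7.
Legal moves: none.
Count: 0.

0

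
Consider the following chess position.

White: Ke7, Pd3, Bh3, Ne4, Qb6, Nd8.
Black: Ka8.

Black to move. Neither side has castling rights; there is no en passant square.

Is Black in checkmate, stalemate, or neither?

stalemate

Black to move; black king on a8.
In check: no.
King squares — a7: attacked by Qb6; b7: attacked by Qb6; b8: attacked by Qb6.
Legal moves for Black: none.
Not in check and no legal moves → stalemate.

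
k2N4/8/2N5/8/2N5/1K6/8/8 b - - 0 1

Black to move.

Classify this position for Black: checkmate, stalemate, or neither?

stalemate

Black to move; black king on a8.
In check: no.
King squares — a7: attacked by Nc6; b7: attacked by Nd8; b8: attacked by Nc6.
Legal moves for Black: none.
Not in check and no legal moves → stalemate.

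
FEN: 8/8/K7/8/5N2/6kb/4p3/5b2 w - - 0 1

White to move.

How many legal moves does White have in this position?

White to move; king on a6.
In check: no.
Legal moves: Kb7, Ka7, Kb6, Kb5, Ka5, Ng6, Ne6, Nh5+, Nd5, Nxh3, Nd3, Ng2, Nxe2+.
Count: 13.

13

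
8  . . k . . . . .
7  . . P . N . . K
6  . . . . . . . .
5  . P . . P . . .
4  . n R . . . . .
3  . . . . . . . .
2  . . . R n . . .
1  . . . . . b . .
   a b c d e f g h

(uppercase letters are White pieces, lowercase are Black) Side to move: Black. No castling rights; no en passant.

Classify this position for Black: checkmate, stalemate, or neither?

neither

Black to move; black king on c8.
In check: yes, from the white knight on e7.
King squares — b7: available; c7: attacked by Rc4; d7: attacked by Rd2; b8: attacked by Pc7; d8: attacked by Rd2.
Legal moves for Black: Kb7.
Black is in check but has 1 legal move → neither.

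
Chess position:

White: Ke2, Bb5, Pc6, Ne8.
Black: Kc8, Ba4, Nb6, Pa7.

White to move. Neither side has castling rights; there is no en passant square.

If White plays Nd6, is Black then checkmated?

After Nd6: black king on c8; in check: yes, from the white knight on d6.
Black has 3 legal replies: Kd8, Kb8, Kc7.
In check but a legal move exists → not checkmate.

no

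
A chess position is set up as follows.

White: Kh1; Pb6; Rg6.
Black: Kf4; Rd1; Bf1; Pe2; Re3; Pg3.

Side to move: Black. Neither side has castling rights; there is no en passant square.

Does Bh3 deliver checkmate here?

yes

After Bh3: white king on h1; in check: yes, from the black rook on d1.
King squares — g1: attacked by Rd1; g2: attacked by Bh3; h2: attacked by Pg3.
White has no legal moves → checkmate.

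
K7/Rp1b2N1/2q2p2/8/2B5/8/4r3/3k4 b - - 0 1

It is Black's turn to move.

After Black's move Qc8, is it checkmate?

yes

After Qc8: white king on a8; in check: yes, from the black queen on c8.
King squares — a7: own rook; b7: attacked by Qc8; b8: attacked by Qc8.
White has no legal moves → checkmate.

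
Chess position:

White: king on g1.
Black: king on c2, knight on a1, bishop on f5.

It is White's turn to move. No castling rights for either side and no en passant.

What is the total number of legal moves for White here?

5

White to move; king on g1.
In check: no.
Legal moves: Kh2, Kg2, Kf2, Kh1, Kf1.
Count: 5.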